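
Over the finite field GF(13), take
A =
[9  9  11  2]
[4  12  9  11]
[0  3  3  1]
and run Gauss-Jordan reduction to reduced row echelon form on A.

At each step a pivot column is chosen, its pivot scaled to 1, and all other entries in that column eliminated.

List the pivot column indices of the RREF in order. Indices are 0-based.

pivot columns: 0, 1, 2

pivot(0,0)=9: scale R0 → (1, 1, 7, 6)
  clear (1,0): R1 −= (4)R0 → (0, 8, 7, 0)
pivot(1,1)=8: scale R1 → (0, 1, 9, 0)
  clear (0,1): R0 −= (1)R1 → (1, 0, 11, 6)
  clear (2,1): R2 −= (3)R1 → (0, 0, 2, 1)
pivot(2,2)=2: scale R2 → (0, 0, 1, 7)
  clear (0,2): R0 −= (11)R2 → (1, 0, 0, 7)
  clear (1,2): R1 −= (9)R2 → (0, 1, 0, 2)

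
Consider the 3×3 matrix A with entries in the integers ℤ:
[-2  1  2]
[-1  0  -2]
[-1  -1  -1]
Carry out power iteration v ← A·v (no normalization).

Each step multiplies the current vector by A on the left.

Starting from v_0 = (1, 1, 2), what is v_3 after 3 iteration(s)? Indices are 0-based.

v_3 = (55, 7, 8)

v_0 = (1, 1, 2).
v_1 = A·v_0 = (3, -5, -4).
v_2 = A·v_1 = (-19, 5, 6).
v_3 = A·v_2 = (55, 7, 8).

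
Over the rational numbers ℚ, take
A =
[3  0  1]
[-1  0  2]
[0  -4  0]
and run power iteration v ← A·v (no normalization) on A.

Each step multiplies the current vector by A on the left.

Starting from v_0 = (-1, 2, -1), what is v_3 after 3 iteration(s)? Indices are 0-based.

v_0 = (-1, 2, -1).
v_1 = A·v_0 = (-4, -1, -8).
v_2 = A·v_1 = (-20, -12, 4).
v_3 = A·v_2 = (-56, 28, 48).

v_3 = (-56, 28, 48)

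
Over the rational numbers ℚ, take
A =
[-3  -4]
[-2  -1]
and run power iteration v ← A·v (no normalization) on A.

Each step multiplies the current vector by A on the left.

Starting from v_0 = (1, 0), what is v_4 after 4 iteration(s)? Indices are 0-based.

v_0 = (1, 0).
v_1 = A·v_0 = (-3, -2).
v_2 = A·v_1 = (17, 8).
v_3 = A·v_2 = (-83, -42).
v_4 = A·v_3 = (417, 208).

v_4 = (417, 208)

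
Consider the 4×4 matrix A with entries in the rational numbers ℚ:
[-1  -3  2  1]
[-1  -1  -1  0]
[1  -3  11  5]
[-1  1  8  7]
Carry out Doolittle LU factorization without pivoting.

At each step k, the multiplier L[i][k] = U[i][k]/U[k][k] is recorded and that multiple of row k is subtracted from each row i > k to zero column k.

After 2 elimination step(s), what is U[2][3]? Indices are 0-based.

U[2][3] = 3

k=0: U[0][0]=-1
  eliminate (1,0): mult=1, new row 1: (0, 2, -3, -1); set L[1][0]=1
  eliminate (2,0): mult=-1, new row 2: (0, -6, 13, 6); set L[2][0]=-1
  eliminate (3,0): mult=1, new row 3: (0, 4, 6, 6); set L[3][0]=1
k=1: U[1][1]=2
  eliminate (2,1): mult=-3, new row 2: (0, 0, 4, 3); set L[2][1]=-3
  eliminate (3,1): mult=2, new row 3: (0, 0, 12, 8); set L[3][1]=2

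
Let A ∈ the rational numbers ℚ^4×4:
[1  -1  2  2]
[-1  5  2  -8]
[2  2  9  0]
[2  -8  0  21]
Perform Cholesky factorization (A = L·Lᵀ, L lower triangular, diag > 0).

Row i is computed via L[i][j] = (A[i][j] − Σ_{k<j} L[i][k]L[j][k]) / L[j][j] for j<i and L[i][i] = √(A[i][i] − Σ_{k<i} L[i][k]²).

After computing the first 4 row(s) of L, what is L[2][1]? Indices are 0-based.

L[2][1] = 2

Step 1: L[0][0] = √(1) = 1.
  L[1][0] = (-1) / L[0][0] = -1.
Step 2: L[1][1] = √(4) = 2.
  L[2][0] = (2) / L[0][0] = 2.
  L[2][1] = (4) / L[1][1] = 2.
Step 3: L[2][2] = √(1) = 1.
  L[3][0] = (2) / L[0][0] = 2.
  L[3][1] = (-6) / L[1][1] = -3.
  L[3][2] = (2) / L[2][2] = 2.
Step 4: L[3][3] = √(4) = 2.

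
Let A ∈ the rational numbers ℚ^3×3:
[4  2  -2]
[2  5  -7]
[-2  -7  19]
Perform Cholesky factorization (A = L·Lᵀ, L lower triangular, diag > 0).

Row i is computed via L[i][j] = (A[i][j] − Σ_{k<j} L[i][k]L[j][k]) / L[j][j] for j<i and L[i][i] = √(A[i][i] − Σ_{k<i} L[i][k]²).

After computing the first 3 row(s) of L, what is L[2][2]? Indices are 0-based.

Step 1: L[0][0] = √(4) = 2.
  L[1][0] = (2) / L[0][0] = 1.
Step 2: L[1][1] = √(4) = 2.
  L[2][0] = (-2) / L[0][0] = -1.
  L[2][1] = (-6) / L[1][1] = -3.
Step 3: L[2][2] = √(9) = 3.

L[2][2] = 3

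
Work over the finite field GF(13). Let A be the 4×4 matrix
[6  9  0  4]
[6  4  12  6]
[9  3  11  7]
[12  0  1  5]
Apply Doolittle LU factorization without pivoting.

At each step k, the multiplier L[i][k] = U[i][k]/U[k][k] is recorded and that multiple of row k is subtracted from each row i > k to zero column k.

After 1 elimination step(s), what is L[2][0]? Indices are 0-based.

Step 1: pivot at (0,0) is 6.
  row1 ← row1 − (1)·row0  ⇒  L[1][0]=1, U row1=(0, 8, 12, 2)
  row2 ← row2 − (8)·row0  ⇒  L[2][0]=8, U row2=(0, 9, 11, 1)
  row3 ← row3 − (2)·row0  ⇒  L[3][0]=2, U row3=(0, 8, 1, 10)

L[2][0] = 8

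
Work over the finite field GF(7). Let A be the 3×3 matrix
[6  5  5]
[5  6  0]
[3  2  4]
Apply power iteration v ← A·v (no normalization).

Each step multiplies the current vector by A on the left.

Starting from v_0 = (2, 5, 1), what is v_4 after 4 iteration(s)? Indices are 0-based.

v_0 = (2, 5, 1).
v_1 = A·v_0 = (0, 5, 6).
v_2 = A·v_1 = (6, 2, 6).
v_3 = A·v_2 = (6, 0, 4).
v_4 = A·v_3 = (0, 2, 6).

v_4 = (0, 2, 6)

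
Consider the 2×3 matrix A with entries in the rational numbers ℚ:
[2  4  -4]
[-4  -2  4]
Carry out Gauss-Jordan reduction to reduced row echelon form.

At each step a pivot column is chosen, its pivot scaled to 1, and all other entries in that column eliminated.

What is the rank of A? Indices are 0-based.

pivot(0,0)=2: scale R0 → (1, 2, -2)
  clear (1,0): R1 −= (-4)R0 → (0, 6, -4)
pivot(1,1)=6: scale R1 → (0, 1, -2/3)
  clear (0,1): R0 −= (2)R1 → (1, 0, -2/3)

rank = 2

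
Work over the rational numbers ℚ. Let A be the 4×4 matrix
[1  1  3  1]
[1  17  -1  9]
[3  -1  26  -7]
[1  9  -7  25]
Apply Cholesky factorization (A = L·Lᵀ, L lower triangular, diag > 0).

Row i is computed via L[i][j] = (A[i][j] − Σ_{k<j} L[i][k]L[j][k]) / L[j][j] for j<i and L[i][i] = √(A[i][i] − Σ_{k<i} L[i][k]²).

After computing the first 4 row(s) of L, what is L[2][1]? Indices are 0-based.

Step 1: L[0][0] = √(1) = 1.
  L[1][0] = (1) / L[0][0] = 1.
Step 2: L[1][1] = √(16) = 4.
  L[2][0] = (3) / L[0][0] = 3.
  L[2][1] = (-4) / L[1][1] = -1.
Step 3: L[2][2] = √(16) = 4.
  L[3][0] = (1) / L[0][0] = 1.
  L[3][1] = (8) / L[1][1] = 2.
  L[3][2] = (-8) / L[2][2] = -2.
Step 4: L[3][3] = √(16) = 4.

L[2][1] = -1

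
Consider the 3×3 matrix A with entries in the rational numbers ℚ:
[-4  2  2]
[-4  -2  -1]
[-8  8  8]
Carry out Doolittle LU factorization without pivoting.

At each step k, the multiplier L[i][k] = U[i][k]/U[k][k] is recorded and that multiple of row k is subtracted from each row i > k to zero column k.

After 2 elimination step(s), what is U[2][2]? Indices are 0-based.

U[2][2] = 1

[col 0] pivot -4
  R1 -= 1*R0 → (0, -4, -3)  (L[1][0] := 1)
  R2 -= 2*R0 → (0, 4, 4)  (L[2][0] := 2)
[col 1] pivot -4
  R2 -= -1*R1 → (0, 0, 1)  (L[2][1] := -1)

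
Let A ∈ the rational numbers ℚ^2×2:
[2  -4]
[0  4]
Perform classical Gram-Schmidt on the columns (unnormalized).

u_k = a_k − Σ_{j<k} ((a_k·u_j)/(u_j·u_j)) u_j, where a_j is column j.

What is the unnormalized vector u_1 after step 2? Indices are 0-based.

Step 1: u_0 = a_0 = (2, 0).
Step 2: u_1 = a_1 − (-2)·u_0 = (0, 4).

u_1 = (0, 4)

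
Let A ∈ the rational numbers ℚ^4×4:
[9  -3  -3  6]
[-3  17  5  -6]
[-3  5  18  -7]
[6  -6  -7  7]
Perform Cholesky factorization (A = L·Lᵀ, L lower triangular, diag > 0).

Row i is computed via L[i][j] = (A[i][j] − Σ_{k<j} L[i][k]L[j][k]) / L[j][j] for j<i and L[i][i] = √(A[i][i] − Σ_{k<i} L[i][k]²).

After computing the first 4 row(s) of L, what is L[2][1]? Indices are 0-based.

Step 1: L[0][0] = √(9) = 3.
  L[1][0] = (-3) / L[0][0] = -1.
Step 2: L[1][1] = √(16) = 4.
  L[2][0] = (-3) / L[0][0] = -1.
  L[2][1] = (4) / L[1][1] = 1.
Step 3: L[2][2] = √(16) = 4.
  L[3][0] = (6) / L[0][0] = 2.
  L[3][1] = (-4) / L[1][1] = -1.
  L[3][2] = (-4) / L[2][2] = -1.
Step 4: L[3][3] = √(1) = 1.

L[2][1] = 1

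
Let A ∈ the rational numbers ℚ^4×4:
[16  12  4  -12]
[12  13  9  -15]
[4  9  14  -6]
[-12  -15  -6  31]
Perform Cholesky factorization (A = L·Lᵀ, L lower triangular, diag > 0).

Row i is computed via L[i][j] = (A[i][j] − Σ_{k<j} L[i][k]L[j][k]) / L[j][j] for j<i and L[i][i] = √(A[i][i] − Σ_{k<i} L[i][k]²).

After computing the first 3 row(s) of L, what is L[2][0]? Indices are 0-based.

Step 1: L[0][0] = √(16) = 4.
  L[1][0] = (12) / L[0][0] = 3.
Step 2: L[1][1] = √(4) = 2.
  L[2][0] = (4) / L[0][0] = 1.
  L[2][1] = (6) / L[1][1] = 3.
Step 3: L[2][2] = √(4) = 2.

L[2][0] = 1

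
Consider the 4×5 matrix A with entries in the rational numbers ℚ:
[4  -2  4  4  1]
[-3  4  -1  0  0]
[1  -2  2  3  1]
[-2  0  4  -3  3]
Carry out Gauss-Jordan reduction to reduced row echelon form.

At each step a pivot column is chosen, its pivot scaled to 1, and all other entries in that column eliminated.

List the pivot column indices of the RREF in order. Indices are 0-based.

pivot columns: 0, 1, 2, 3

pivot(0,0)=4: scale R0 → (1, -1/2, 1, 1, 1/4)
  clear (1,0): R1 −= (-3)R0 → (0, 5/2, 2, 3, 3/4)
  clear (2,0): R2 −= (1)R0 → (0, -3/2, 1, 2, 3/4)
  clear (3,0): R3 −= (-2)R0 → (0, -1, 6, -1, 7/2)
pivot(1,1)=5/2: scale R1 → (0, 1, 4/5, 6/5, 3/10)
  clear (0,1): R0 −= (-1/2)R1 → (1, 0, 7/5, 8/5, 2/5)
  clear (2,1): R2 −= (-3/2)R1 → (0, 0, 11/5, 19/5, 6/5)
  clear (3,1): R3 −= (-1)R1 → (0, 0, 34/5, 1/5, 19/5)
pivot(2,2)=11/5: scale R2 → (0, 0, 1, 19/11, 6/11)
  clear (0,2): R0 −= (7/5)R2 → (1, 0, 0, -9/11, -4/11)
  clear (1,2): R1 −= (4/5)R2 → (0, 1, 0, -2/11, -3/22)
  clear (3,2): R3 −= (34/5)R2 → (0, 0, 0, -127/11, 1/11)
pivot(3,3)=-127/11: scale R3 → (0, 0, 0, 1, -1/127)
  clear (0,3): R0 −= (-9/11)R3 → (1, 0, 0, 0, -47/127)
  clear (1,3): R1 −= (-2/11)R3 → (0, 1, 0, 0, -35/254)
  clear (2,3): R2 −= (19/11)R3 → (0, 0, 1, 0, 71/127)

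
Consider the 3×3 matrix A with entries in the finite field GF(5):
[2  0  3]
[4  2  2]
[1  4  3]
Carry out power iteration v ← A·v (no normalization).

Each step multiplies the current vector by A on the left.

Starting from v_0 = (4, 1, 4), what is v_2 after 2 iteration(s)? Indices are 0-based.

v_2 = (0, 2, 4)

v_0 = (4, 1, 4).
v_1 = A·v_0 = (0, 1, 0).
v_2 = A·v_1 = (0, 2, 4).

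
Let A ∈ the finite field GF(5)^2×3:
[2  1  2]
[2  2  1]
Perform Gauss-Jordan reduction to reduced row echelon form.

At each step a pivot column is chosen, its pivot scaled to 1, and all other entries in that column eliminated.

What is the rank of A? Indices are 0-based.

step 1: normalize row 0 (÷2) = (1, 3, 1)
  row 1: subtract 2×row0 = (0, 1, 4)
step 2: normalize row 1 (÷1) = (0, 1, 4)
  row 0: subtract 3×row1 = (1, 0, 4)

rank = 2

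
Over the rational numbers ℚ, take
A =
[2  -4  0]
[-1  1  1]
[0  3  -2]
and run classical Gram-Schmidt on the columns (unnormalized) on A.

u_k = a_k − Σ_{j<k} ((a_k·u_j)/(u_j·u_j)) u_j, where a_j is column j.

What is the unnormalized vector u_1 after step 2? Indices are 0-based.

Step 1: u_0 = a_0 = (2, -1, 0).
Step 2: u_1 = a_1 − (-9/5)·u_0 = (-2/5, -4/5, 3).

u_1 = (-2/5, -4/5, 3)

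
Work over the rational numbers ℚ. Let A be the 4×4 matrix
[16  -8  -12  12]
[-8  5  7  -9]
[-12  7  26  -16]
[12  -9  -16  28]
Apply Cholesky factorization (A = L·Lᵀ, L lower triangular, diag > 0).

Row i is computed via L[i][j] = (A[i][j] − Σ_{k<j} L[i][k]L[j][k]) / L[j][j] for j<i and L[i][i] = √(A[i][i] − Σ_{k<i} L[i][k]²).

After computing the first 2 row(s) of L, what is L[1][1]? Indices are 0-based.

Step 1: L[0][0] = √(16) = 4.
  L[1][0] = (-8) / L[0][0] = -2.
Step 2: L[1][1] = √(1) = 1.

L[1][1] = 1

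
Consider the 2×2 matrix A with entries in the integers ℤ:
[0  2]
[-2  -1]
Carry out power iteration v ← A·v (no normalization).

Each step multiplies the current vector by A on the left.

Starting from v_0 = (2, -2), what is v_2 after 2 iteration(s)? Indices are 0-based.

v_0 = (2, -2).
v_1 = A·v_0 = (-4, -2).
v_2 = A·v_1 = (-4, 10).

v_2 = (-4, 10)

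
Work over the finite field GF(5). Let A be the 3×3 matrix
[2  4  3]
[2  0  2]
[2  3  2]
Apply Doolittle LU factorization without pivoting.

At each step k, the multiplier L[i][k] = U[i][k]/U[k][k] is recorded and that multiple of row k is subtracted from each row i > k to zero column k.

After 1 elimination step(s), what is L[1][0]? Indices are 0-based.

L[1][0] = 1

k=0: U[0][0]=2
  eliminate (1,0): mult=1, new row 1: (0, 1, 4); set L[1][0]=1
  eliminate (2,0): mult=1, new row 2: (0, 4, 4); set L[2][0]=1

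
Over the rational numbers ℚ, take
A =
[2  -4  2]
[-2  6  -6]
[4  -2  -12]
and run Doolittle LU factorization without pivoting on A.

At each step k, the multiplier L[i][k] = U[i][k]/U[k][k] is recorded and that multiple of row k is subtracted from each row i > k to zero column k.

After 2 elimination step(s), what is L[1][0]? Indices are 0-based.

Step 1: pivot at (0,0) is 2.
  row1 ← row1 − (-1)·row0  ⇒  L[1][0]=-1, U row1=(0, 2, -4)
  row2 ← row2 − (2)·row0  ⇒  L[2][0]=2, U row2=(0, 6, -16)
Step 2: pivot at (1,1) is 2.
  row2 ← row2 − (3)·row1  ⇒  L[2][1]=3, U row2=(0, 0, -4)

L[1][0] = -1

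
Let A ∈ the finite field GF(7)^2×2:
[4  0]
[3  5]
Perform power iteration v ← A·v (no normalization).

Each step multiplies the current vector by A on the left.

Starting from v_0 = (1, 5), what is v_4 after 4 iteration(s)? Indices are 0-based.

v_4 = (4, 4)

v_0 = (1, 5).
v_1 = A·v_0 = (4, 0).
v_2 = A·v_1 = (2, 5).
v_3 = A·v_2 = (1, 3).
v_4 = A·v_3 = (4, 4).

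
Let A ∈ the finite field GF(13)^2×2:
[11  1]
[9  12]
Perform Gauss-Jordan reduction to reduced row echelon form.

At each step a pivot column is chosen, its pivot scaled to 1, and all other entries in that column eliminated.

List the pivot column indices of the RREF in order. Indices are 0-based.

pivot columns: 0, 1

pivot(0,0)=11: scale R0 → (1, 6)
  clear (1,0): R1 −= (9)R0 → (0, 10)
pivot(1,1)=10: scale R1 → (0, 1)
  clear (0,1): R0 −= (6)R1 → (1, 0)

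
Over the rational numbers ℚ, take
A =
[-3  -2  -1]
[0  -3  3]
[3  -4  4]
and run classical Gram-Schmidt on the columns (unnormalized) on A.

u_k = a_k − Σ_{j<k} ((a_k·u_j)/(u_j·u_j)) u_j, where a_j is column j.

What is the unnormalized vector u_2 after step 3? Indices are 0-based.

Step 1: u_0 = a_0 = (-3, 0, 3).
Step 2: u_1 = a_1 − (-1/3)·u_0 = (-3, -3, -3).
Step 3: u_2 = a_2 − (5/6)·u_0 − (-2/3)·u_1 = (-1/2, 1, -1/2).

u_2 = (-1/2, 1, -1/2)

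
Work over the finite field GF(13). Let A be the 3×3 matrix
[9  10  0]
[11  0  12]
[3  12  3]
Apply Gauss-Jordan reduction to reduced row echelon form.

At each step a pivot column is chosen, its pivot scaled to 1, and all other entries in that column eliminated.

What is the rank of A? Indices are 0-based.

step 1: normalize row 0 (÷9) = (1, 4, 0)
  row 1: subtract 11×row0 = (0, 8, 12)
  row 2: subtract 3×row0 = (0, 0, 3)
step 2: normalize row 1 (÷8) = (0, 1, 8)
  row 0: subtract 4×row1 = (1, 0, 7)
step 3: normalize row 2 (÷3) = (0, 0, 1)
  row 0: subtract 7×row2 = (1, 0, 0)
  row 1: subtract 8×row2 = (0, 1, 0)

rank = 3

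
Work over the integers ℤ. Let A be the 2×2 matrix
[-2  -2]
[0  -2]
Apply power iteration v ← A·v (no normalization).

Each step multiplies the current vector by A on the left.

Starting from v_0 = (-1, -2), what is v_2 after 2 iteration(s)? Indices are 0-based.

v_2 = (-20, -8)

v_0 = (-1, -2).
v_1 = A·v_0 = (6, 4).
v_2 = A·v_1 = (-20, -8).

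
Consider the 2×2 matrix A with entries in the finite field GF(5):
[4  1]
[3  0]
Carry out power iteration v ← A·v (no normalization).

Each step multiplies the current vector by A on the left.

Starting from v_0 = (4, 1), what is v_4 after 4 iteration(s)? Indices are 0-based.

v_0 = (4, 1).
v_1 = A·v_0 = (2, 2).
v_2 = A·v_1 = (0, 1).
v_3 = A·v_2 = (1, 0).
v_4 = A·v_3 = (4, 3).

v_4 = (4, 3)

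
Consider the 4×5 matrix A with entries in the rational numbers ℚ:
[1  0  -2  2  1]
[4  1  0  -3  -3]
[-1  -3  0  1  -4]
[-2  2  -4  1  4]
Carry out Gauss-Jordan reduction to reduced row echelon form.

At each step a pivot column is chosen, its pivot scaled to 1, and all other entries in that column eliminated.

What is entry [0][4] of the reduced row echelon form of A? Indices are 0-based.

step 1: normalize row 0 (÷1) = (1, 0, -2, 2, 1)
  row 1: subtract 4×row0 = (0, 1, 8, -11, -7)
  row 2: subtract -1×row0 = (0, -3, -2, 3, -3)
  row 3: subtract -2×row0 = (0, 2, -8, 5, 6)
step 2: normalize row 1 (÷1) = (0, 1, 8, -11, -7)
  row 2: subtract -3×row1 = (0, 0, 22, -30, -24)
  row 3: subtract 2×row1 = (0, 0, -24, 27, 20)
step 3: normalize row 2 (÷22) = (0, 0, 1, -15/11, -12/11)
  row 0: subtract -2×row2 = (1, 0, 0, -8/11, -13/11)
  row 1: subtract 8×row2 = (0, 1, 0, -1/11, 19/11)
  row 3: subtract -24×row2 = (0, 0, 0, -63/11, -68/11)
step 4: normalize row 3 (÷-63/11) = (0, 0, 0, 1, 68/63)
  row 0: subtract -8/11×row3 = (1, 0, 0, 0, -25/63)
  row 1: subtract -1/11×row3 = (0, 1, 0, 0, 115/63)
  row 2: subtract -15/11×row3 = (0, 0, 1, 0, 8/21)

M[0][4] = -25/63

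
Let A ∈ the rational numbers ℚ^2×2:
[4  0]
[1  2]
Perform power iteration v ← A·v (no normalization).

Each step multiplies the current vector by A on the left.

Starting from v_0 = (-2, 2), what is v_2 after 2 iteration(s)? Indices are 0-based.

v_2 = (-32, -4)

v_0 = (-2, 2).
v_1 = A·v_0 = (-8, 2).
v_2 = A·v_1 = (-32, -4).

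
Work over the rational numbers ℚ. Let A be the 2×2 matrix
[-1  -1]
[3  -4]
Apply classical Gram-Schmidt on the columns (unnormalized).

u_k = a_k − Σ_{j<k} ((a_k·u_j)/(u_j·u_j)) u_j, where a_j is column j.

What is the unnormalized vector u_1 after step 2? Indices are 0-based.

u_1 = (-21/10, -7/10)

Step 1: u_0 = a_0 = (-1, 3).
Step 2: u_1 = a_1 − (-11/10)·u_0 = (-21/10, -7/10).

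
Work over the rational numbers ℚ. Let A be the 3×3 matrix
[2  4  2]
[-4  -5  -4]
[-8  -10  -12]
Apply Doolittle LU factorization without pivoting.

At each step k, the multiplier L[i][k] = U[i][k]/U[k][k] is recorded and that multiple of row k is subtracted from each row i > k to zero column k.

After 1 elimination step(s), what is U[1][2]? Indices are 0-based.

[col 0] pivot 2
  R1 -= -2*R0 → (0, 3, 0)  (L[1][0] := -2)
  R2 -= -4*R0 → (0, 6, -4)  (L[2][0] := -4)

U[1][2] = 0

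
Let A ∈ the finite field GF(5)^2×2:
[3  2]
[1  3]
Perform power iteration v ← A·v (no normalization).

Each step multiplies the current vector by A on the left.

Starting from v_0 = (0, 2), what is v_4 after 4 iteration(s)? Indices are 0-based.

v_4 = (3, 1)

v_0 = (0, 2).
v_1 = A·v_0 = (4, 1).
v_2 = A·v_1 = (4, 2).
v_3 = A·v_2 = (1, 0).
v_4 = A·v_3 = (3, 1).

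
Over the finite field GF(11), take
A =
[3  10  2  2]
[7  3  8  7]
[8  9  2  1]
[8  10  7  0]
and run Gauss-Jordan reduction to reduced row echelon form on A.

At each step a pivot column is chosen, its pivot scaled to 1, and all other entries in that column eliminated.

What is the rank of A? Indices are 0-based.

pivot(0,0)=3: scale R0 → (1, 7, 8, 8)
  clear (1,0): R1 −= (7)R0 → (0, 9, 7, 6)
  clear (2,0): R2 −= (8)R0 → (0, 8, 4, 3)
  clear (3,0): R3 −= (8)R0 → (0, 9, 9, 2)
pivot(1,1)=9: scale R1 → (0, 1, 2, 8)
  clear (0,1): R0 −= (7)R1 → (1, 0, 5, 7)
  clear (2,1): R2 −= (8)R1 → (0, 0, 10, 5)
  clear (3,1): R3 −= (9)R1 → (0, 0, 2, 7)
pivot(2,2)=10: scale R2 → (0, 0, 1, 6)
  clear (0,2): R0 −= (5)R2 → (1, 0, 0, 10)
  clear (1,2): R1 −= (2)R2 → (0, 1, 0, 7)
  clear (3,2): R3 −= (2)R2 → (0, 0, 0, 6)
pivot(3,3)=6: scale R3 → (0, 0, 0, 1)
  clear (0,3): R0 −= (10)R3 → (1, 0, 0, 0)
  clear (1,3): R1 −= (7)R3 → (0, 1, 0, 0)
  clear (2,3): R2 −= (6)R3 → (0, 0, 1, 0)

rank = 4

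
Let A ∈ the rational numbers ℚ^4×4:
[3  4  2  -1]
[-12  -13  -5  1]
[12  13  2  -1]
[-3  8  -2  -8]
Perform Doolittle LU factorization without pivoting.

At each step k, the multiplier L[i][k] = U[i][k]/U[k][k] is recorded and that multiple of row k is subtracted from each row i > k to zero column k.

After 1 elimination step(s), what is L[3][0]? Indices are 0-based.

Step 1: pivot at (0,0) is 3.
  row1 ← row1 − (-4)·row0  ⇒  L[1][0]=-4, U row1=(0, 3, 3, -3)
  row2 ← row2 − (4)·row0  ⇒  L[2][0]=4, U row2=(0, -3, -6, 3)
  row3 ← row3 − (-1)·row0  ⇒  L[3][0]=-1, U row3=(0, 12, 0, -9)

L[3][0] = -1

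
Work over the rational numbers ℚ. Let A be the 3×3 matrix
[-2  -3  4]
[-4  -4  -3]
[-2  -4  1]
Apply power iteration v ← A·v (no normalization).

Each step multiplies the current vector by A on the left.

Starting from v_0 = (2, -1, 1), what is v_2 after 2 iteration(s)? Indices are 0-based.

v_2 = (19, 13, 23)

v_0 = (2, -1, 1).
v_1 = A·v_0 = (3, -7, 1).
v_2 = A·v_1 = (19, 13, 23).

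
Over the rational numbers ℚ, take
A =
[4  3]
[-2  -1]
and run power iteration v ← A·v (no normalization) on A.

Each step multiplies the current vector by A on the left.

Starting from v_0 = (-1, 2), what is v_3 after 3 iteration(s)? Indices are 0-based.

v_0 = (-1, 2).
v_1 = A·v_0 = (2, 0).
v_2 = A·v_1 = (8, -4).
v_3 = A·v_2 = (20, -12).

v_3 = (20, -12)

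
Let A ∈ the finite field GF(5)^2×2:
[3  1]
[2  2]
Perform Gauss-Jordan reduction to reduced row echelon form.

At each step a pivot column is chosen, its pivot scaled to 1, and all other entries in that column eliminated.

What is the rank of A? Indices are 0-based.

[1] R0 /= 3  ⇒  (1, 2)
     R1 -= 2·R0  ⇒  (0, 3)
[2] R1 /= 3  ⇒  (0, 1)
     R0 -= 2·R1  ⇒  (1, 0)

rank = 2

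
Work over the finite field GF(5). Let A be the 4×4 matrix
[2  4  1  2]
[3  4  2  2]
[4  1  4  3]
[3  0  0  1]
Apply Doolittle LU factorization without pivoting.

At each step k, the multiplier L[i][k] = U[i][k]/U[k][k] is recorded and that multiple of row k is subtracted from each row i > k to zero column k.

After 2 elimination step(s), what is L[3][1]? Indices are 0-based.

[col 0] pivot 2
  R1 -= 4*R0 → (0, 3, 3, 4)  (L[1][0] := 4)
  R2 -= 2*R0 → (0, 3, 2, 4)  (L[2][0] := 2)
  R3 -= 4*R0 → (0, 4, 1, 3)  (L[3][0] := 4)
[col 1] pivot 3
  R2 -= 1*R1 → (0, 0, 4, 0)  (L[2][1] := 1)
  R3 -= 3*R1 → (0, 0, 2, 1)  (L[3][1] := 3)

L[3][1] = 3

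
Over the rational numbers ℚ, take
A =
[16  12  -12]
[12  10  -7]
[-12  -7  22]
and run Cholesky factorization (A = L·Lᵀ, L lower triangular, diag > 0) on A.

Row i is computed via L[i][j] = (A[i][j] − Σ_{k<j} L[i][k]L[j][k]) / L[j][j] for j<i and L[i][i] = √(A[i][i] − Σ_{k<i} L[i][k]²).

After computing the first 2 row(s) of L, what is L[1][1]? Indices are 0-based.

Step 1: L[0][0] = √(16) = 4.
  L[1][0] = (12) / L[0][0] = 3.
Step 2: L[1][1] = √(1) = 1.

L[1][1] = 1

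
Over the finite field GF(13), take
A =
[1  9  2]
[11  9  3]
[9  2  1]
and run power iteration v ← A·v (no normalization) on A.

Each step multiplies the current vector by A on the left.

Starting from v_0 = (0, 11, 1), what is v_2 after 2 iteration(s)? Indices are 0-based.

v_0 = (0, 11, 1).
v_1 = A·v_0 = (10, 11, 10).
v_2 = A·v_1 = (12, 5, 5).

v_2 = (12, 5, 5)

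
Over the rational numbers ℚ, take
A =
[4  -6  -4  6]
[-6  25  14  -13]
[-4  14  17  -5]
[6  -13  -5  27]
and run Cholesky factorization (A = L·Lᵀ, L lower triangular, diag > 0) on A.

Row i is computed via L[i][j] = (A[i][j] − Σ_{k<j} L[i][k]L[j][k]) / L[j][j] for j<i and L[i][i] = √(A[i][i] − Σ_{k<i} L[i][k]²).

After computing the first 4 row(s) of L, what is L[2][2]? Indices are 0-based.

Step 1: L[0][0] = √(4) = 2.
  L[1][0] = (-6) / L[0][0] = -3.
Step 2: L[1][1] = √(16) = 4.
  L[2][0] = (-4) / L[0][0] = -2.
  L[2][1] = (8) / L[1][1] = 2.
Step 3: L[2][2] = √(9) = 3.
  L[3][0] = (6) / L[0][0] = 3.
  L[3][1] = (-4) / L[1][1] = -1.
  L[3][2] = (3) / L[2][2] = 1.
Step 4: L[3][3] = √(16) = 4.

L[2][2] = 3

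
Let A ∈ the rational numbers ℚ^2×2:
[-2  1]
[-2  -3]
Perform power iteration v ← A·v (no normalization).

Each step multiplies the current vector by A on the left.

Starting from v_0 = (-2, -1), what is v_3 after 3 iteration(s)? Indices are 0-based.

v_0 = (-2, -1).
v_1 = A·v_0 = (3, 7).
v_2 = A·v_1 = (1, -27).
v_3 = A·v_2 = (-29, 79).

v_3 = (-29, 79)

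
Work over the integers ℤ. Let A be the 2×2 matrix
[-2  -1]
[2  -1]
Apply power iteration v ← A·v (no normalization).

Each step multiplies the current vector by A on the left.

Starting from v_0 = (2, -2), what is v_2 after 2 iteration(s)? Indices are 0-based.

v_2 = (-2, -10)

v_0 = (2, -2).
v_1 = A·v_0 = (-2, 6).
v_2 = A·v_1 = (-2, -10).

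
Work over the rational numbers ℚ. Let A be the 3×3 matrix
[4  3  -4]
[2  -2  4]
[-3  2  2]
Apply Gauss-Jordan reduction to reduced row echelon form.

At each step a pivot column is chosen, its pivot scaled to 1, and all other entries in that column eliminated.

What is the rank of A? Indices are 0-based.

step 1: normalize row 0 (÷4) = (1, 3/4, -1)
  row 1: subtract 2×row0 = (0, -7/2, 6)
  row 2: subtract -3×row0 = (0, 17/4, -1)
step 2: normalize row 1 (÷-7/2) = (0, 1, -12/7)
  row 0: subtract 3/4×row1 = (1, 0, 2/7)
  row 2: subtract 17/4×row1 = (0, 0, 44/7)
step 3: normalize row 2 (÷44/7) = (0, 0, 1)
  row 0: subtract 2/7×row2 = (1, 0, 0)
  row 1: subtract -12/7×row2 = (0, 1, 0)

rank = 3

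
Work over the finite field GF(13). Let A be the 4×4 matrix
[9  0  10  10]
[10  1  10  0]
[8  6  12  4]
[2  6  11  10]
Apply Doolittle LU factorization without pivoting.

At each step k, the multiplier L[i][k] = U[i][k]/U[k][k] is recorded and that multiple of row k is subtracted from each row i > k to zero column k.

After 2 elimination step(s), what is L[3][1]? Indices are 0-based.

[col 0] pivot 9
  R1 -= 4*R0 → (0, 1, 9, 12)  (L[1][0] := 4)
  R2 -= 11*R0 → (0, 6, 6, 11)  (L[2][0] := 11)
  R3 -= 6*R0 → (0, 6, 3, 2)  (L[3][0] := 6)
[col 1] pivot 1
  R2 -= 6*R1 → (0, 0, 4, 4)  (L[2][1] := 6)
  R3 -= 6*R1 → (0, 0, 1, 8)  (L[3][1] := 6)

L[3][1] = 6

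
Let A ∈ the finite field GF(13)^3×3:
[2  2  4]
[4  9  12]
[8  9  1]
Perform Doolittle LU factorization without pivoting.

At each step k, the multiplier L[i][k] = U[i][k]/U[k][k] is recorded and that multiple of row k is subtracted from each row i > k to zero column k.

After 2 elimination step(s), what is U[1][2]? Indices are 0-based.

U[1][2] = 4

k=0: U[0][0]=2
  eliminate (1,0): mult=2, new row 1: (0, 5, 4); set L[1][0]=2
  eliminate (2,0): mult=4, new row 2: (0, 1, 11); set L[2][0]=4
k=1: U[1][1]=5
  eliminate (2,1): mult=8, new row 2: (0, 0, 5); set L[2][1]=8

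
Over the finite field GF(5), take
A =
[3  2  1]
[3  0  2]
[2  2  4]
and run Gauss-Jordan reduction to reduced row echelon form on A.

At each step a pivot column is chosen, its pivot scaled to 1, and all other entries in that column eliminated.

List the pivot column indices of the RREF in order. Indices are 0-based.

pivot columns: 0, 1, 2

[1] R0 /= 3  ⇒  (1, 4, 2)
     R1 -= 3·R0  ⇒  (0, 3, 1)
     R2 -= 2·R0  ⇒  (0, 4, 0)
[2] R1 /= 3  ⇒  (0, 1, 2)
     R0 -= 4·R1  ⇒  (1, 0, 4)
     R2 -= 4·R1  ⇒  (0, 0, 2)
[3] R2 /= 2  ⇒  (0, 0, 1)
     R0 -= 4·R2  ⇒  (1, 0, 0)
     R1 -= 2·R2  ⇒  (0, 1, 0)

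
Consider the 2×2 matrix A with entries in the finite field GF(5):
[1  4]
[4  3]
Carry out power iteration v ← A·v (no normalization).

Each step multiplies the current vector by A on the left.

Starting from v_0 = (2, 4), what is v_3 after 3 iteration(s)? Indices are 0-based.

v_3 = (1, 3)

v_0 = (2, 4).
v_1 = A·v_0 = (3, 0).
v_2 = A·v_1 = (3, 2).
v_3 = A·v_2 = (1, 3).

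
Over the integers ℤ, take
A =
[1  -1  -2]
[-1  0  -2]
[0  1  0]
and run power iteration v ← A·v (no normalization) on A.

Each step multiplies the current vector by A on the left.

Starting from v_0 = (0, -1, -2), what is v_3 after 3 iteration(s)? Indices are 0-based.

v_3 = (-2, -11, -3)

v_0 = (0, -1, -2).
v_1 = A·v_0 = (5, 4, -1).
v_2 = A·v_1 = (3, -3, 4).
v_3 = A·v_2 = (-2, -11, -3).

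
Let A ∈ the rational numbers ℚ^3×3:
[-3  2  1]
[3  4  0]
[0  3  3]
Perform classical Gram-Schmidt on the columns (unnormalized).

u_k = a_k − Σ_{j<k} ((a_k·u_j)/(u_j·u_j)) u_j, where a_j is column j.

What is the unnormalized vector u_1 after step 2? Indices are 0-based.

Step 1: u_0 = a_0 = (-3, 3, 0).
Step 2: u_1 = a_1 − (1/3)·u_0 = (3, 3, 3).

u_1 = (3, 3, 3)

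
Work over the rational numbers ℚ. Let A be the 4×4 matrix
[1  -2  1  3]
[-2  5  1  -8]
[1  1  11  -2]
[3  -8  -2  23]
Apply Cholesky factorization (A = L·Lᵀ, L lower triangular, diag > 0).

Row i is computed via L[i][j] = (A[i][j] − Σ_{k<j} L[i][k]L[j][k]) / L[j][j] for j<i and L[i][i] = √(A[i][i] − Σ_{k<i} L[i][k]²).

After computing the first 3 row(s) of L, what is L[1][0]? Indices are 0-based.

Step 1: L[0][0] = √(1) = 1.
  L[1][0] = (-2) / L[0][0] = -2.
Step 2: L[1][1] = √(1) = 1.
  L[2][0] = (1) / L[0][0] = 1.
  L[2][1] = (3) / L[1][1] = 3.
Step 3: L[2][2] = √(1) = 1.

L[1][0] = -2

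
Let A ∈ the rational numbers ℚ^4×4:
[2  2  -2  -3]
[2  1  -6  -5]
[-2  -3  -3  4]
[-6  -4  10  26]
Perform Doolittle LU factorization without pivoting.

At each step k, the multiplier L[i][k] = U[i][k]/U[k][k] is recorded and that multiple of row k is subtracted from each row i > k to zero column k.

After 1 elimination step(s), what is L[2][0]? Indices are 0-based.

k=0: U[0][0]=2
  eliminate (1,0): mult=1, new row 1: (0, -1, -4, -2); set L[1][0]=1
  eliminate (2,0): mult=-1, new row 2: (0, -1, -5, 1); set L[2][0]=-1
  eliminate (3,0): mult=-3, new row 3: (0, 2, 4, 17); set L[3][0]=-3

L[2][0] = -1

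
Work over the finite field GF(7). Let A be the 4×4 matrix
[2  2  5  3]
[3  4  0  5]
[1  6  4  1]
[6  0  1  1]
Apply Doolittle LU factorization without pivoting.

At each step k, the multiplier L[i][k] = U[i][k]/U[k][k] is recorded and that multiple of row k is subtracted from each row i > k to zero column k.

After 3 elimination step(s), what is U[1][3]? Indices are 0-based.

U[1][3] = 4

Step 1: pivot at (0,0) is 2.
  row1 ← row1 − (5)·row0  ⇒  L[1][0]=5, U row1=(0, 1, 3, 4)
  row2 ← row2 − (4)·row0  ⇒  L[2][0]=4, U row2=(0, 5, 5, 3)
  row3 ← row3 − (3)·row0  ⇒  L[3][0]=3, U row3=(0, 1, 0, 6)
Step 2: pivot at (1,1) is 1.
  row2 ← row2 − (5)·row1  ⇒  L[2][1]=5, U row2=(0, 0, 4, 4)
  row3 ← row3 − (1)·row1  ⇒  L[3][1]=1, U row3=(0, 0, 4, 2)
Step 3: pivot at (2,2) is 4.
  row3 ← row3 − (1)·row2  ⇒  L[3][2]=1, U row3=(0, 0, 0, 5)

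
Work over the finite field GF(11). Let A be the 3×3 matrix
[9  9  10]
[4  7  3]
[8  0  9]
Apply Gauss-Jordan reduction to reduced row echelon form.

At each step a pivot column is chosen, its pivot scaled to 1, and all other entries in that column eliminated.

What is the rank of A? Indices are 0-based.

rank = 3

[1] R0 /= 9  ⇒  (1, 1, 6)
     R1 -= 4·R0  ⇒  (0, 3, 1)
     R2 -= 8·R0  ⇒  (0, 3, 5)
[2] R1 /= 3  ⇒  (0, 1, 4)
     R0 -= 1·R1  ⇒  (1, 0, 2)
     R2 -= 3·R1  ⇒  (0, 0, 4)
[3] R2 /= 4  ⇒  (0, 0, 1)
     R0 -= 2·R2  ⇒  (1, 0, 0)
     R1 -= 4·R2  ⇒  (0, 1, 0)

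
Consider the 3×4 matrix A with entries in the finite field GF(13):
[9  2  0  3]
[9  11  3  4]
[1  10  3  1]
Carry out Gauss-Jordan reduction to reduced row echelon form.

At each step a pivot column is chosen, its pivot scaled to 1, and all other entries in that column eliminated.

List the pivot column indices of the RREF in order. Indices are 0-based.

pivot columns: 0, 1, 2

[1] R0 /= 9  ⇒  (1, 6, 0, 9)
     R1 -= 9·R0  ⇒  (0, 9, 3, 1)
     R2 -= 1·R0  ⇒  (0, 4, 3, 5)
[2] R1 /= 9  ⇒  (0, 1, 9, 3)
     R0 -= 6·R1  ⇒  (1, 0, 11, 4)
     R2 -= 4·R1  ⇒  (0, 0, 6, 6)
[3] R2 /= 6  ⇒  (0, 0, 1, 1)
     R0 -= 11·R2  ⇒  (1, 0, 0, 6)
     R1 -= 9·R2  ⇒  (0, 1, 0, 7)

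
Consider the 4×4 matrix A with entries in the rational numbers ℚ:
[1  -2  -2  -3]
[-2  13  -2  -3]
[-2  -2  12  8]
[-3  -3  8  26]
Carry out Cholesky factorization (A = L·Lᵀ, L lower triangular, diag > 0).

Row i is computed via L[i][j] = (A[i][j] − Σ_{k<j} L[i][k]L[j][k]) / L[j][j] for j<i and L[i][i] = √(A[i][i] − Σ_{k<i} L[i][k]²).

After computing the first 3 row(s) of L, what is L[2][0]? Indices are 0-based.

L[2][0] = -2

Step 1: L[0][0] = √(1) = 1.
  L[1][0] = (-2) / L[0][0] = -2.
Step 2: L[1][1] = √(9) = 3.
  L[2][0] = (-2) / L[0][0] = -2.
  L[2][1] = (-6) / L[1][1] = -2.
Step 3: L[2][2] = √(4) = 2.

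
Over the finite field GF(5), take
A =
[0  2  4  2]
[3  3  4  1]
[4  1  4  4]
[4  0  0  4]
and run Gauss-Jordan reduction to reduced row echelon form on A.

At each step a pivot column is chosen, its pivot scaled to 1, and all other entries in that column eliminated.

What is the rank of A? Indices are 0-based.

pivot(0,0): swap R0↔R1
pivot(0,0)=3: scale R0 → (1, 1, 3, 2)
  clear (2,0): R2 −= (4)R0 → (0, 2, 2, 1)
  clear (3,0): R3 −= (4)R0 → (0, 1, 3, 1)
pivot(1,1)=2: scale R1 → (0, 1, 2, 1)
  clear (0,1): R0 −= (1)R1 → (1, 0, 1, 1)
  clear (2,1): R2 −= (2)R1 → (0, 0, 3, 4)
  clear (3,1): R3 −= (1)R1 → (0, 0, 1, 0)
pivot(2,2)=3: scale R2 → (0, 0, 1, 3)
  clear (0,2): R0 −= (1)R2 → (1, 0, 0, 3)
  clear (1,2): R1 −= (2)R2 → (0, 1, 0, 0)
  clear (3,2): R3 −= (1)R2 → (0, 0, 0, 2)
pivot(3,3)=2: scale R3 → (0, 0, 0, 1)
  clear (0,3): R0 −= (3)R3 → (1, 0, 0, 0)
  clear (2,3): R2 −= (3)R3 → (0, 0, 1, 0)

rank = 4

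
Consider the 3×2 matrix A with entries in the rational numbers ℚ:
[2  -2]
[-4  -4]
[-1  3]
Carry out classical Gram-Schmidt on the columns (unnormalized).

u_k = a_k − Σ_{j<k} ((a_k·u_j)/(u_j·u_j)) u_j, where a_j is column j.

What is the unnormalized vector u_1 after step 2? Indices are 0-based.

Step 1: u_0 = a_0 = (2, -4, -1).
Step 2: u_1 = a_1 − (3/7)·u_0 = (-20/7, -16/7, 24/7).

u_1 = (-20/7, -16/7, 24/7)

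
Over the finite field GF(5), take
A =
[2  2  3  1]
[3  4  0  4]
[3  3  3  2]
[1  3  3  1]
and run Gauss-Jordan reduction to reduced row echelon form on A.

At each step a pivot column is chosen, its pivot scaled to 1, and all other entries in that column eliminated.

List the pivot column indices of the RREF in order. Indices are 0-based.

pivot columns: 0, 1, 2, 3

[1] R0 /= 2  ⇒  (1, 1, 4, 3)
     R1 -= 3·R0  ⇒  (0, 1, 3, 0)
     R2 -= 3·R0  ⇒  (0, 0, 1, 3)
     R3 -= 1·R0  ⇒  (0, 2, 4, 3)
[2] R1 /= 1  ⇒  (0, 1, 3, 0)
     R0 -= 1·R1  ⇒  (1, 0, 1, 3)
     R3 -= 2·R1  ⇒  (0, 0, 3, 3)
[3] R2 /= 1  ⇒  (0, 0, 1, 3)
     R0 -= 1·R2  ⇒  (1, 0, 0, 0)
     R1 -= 3·R2  ⇒  (0, 1, 0, 1)
     R3 -= 3·R2  ⇒  (0, 0, 0, 4)
[4] R3 /= 4  ⇒  (0, 0, 0, 1)
     R1 -= 1·R3  ⇒  (0, 1, 0, 0)
     R2 -= 3·R3  ⇒  (0, 0, 1, 0)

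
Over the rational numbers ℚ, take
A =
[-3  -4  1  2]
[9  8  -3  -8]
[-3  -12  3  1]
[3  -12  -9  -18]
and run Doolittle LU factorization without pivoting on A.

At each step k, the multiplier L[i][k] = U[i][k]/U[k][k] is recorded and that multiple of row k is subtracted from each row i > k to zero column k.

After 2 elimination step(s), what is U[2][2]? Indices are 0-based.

[col 0] pivot -3
  R1 -= -3*R0 → (0, -4, 0, -2)  (L[1][0] := -3)
  R2 -= 1*R0 → (0, -8, 2, -1)  (L[2][0] := 1)
  R3 -= -1*R0 → (0, -16, -8, -16)  (L[3][0] := -1)
[col 1] pivot -4
  R2 -= 2*R1 → (0, 0, 2, 3)  (L[2][1] := 2)
  R3 -= 4*R1 → (0, 0, -8, -8)  (L[3][1] := 4)

U[2][2] = 2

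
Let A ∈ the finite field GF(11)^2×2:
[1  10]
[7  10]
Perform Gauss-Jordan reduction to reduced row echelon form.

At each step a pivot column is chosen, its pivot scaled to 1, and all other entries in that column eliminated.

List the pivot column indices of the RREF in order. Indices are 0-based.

pivot columns: 0, 1

[1] R0 /= 1  ⇒  (1, 10)
     R1 -= 7·R0  ⇒  (0, 6)
[2] R1 /= 6  ⇒  (0, 1)
     R0 -= 10·R1  ⇒  (1, 0)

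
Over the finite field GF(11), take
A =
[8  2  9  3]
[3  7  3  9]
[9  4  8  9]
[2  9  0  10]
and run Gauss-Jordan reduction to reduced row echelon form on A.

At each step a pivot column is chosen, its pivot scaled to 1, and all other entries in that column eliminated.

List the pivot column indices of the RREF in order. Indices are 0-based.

pivot(0,0)=8: scale R0 → (1, 3, 8, 10)
  clear (1,0): R1 −= (3)R0 → (0, 9, 1, 1)
  clear (2,0): R2 −= (9)R0 → (0, 10, 2, 7)
  clear (3,0): R3 −= (2)R0 → (0, 3, 6, 1)
pivot(1,1)=9: scale R1 → (0, 1, 5, 5)
  clear (0,1): R0 −= (3)R1 → (1, 0, 4, 6)
  clear (2,1): R2 −= (10)R1 → (0, 0, 7, 1)
  clear (3,1): R3 −= (3)R1 → (0, 0, 2, 8)
pivot(2,2)=7: scale R2 → (0, 0, 1, 8)
  clear (0,2): R0 −= (4)R2 → (1, 0, 0, 7)
  clear (1,2): R1 −= (5)R2 → (0, 1, 0, 9)
  clear (3,2): R3 −= (2)R2 → (0, 0, 0, 3)
pivot(3,3)=3: scale R3 → (0, 0, 0, 1)
  clear (0,3): R0 −= (7)R3 → (1, 0, 0, 0)
  clear (1,3): R1 −= (9)R3 → (0, 1, 0, 0)
  clear (2,3): R2 −= (8)R3 → (0, 0, 1, 0)

pivot columns: 0, 1, 2, 3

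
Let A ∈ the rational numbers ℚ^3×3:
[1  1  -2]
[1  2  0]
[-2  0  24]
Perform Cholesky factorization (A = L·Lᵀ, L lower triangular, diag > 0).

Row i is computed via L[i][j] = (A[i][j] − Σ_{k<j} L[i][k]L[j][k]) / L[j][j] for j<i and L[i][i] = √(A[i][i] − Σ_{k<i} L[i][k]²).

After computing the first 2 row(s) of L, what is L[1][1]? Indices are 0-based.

L[1][1] = 1

Step 1: L[0][0] = √(1) = 1.
  L[1][0] = (1) / L[0][0] = 1.
Step 2: L[1][1] = √(1) = 1.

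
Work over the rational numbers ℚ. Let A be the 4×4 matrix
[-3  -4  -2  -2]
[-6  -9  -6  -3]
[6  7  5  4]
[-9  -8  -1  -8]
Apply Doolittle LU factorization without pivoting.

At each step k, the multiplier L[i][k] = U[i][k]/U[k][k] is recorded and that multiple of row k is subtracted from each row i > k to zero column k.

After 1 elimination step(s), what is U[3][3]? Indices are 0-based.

k=0: U[0][0]=-3
  eliminate (1,0): mult=2, new row 1: (0, -1, -2, 1); set L[1][0]=2
  eliminate (2,0): mult=-2, new row 2: (0, -1, 1, 0); set L[2][0]=-2
  eliminate (3,0): mult=3, new row 3: (0, 4, 5, -2); set L[3][0]=3

U[3][3] = -2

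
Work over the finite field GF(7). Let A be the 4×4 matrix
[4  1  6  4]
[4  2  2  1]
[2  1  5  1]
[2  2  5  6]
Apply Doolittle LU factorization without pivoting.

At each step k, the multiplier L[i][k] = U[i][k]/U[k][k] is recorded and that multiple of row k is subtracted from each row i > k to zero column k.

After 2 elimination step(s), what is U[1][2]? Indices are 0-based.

[col 0] pivot 4
  R1 -= 1*R0 → (0, 1, 3, 4)  (L[1][0] := 1)
  R2 -= 4*R0 → (0, 4, 2, 6)  (L[2][0] := 4)
  R3 -= 4*R0 → (0, 5, 2, 4)  (L[3][0] := 4)
[col 1] pivot 1
  R2 -= 4*R1 → (0, 0, 4, 4)  (L[2][1] := 4)
  R3 -= 5*R1 → (0, 0, 1, 5)  (L[3][1] := 5)

U[1][2] = 3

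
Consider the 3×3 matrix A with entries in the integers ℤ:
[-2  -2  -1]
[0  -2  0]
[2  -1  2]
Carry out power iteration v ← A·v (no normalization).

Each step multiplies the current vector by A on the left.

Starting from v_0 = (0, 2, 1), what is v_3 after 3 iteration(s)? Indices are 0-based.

v_0 = (0, 2, 1).
v_1 = A·v_0 = (-5, -4, 0).
v_2 = A·v_1 = (18, 8, -6).
v_3 = A·v_2 = (-46, -16, 16).

v_3 = (-46, -16, 16)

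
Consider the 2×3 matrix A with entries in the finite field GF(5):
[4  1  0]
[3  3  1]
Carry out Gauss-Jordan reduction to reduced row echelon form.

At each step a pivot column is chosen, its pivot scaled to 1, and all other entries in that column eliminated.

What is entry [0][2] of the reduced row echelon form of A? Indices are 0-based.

step 1: normalize row 0 (÷4) = (1, 4, 0)
  row 1: subtract 3×row0 = (0, 1, 1)
step 2: normalize row 1 (÷1) = (0, 1, 1)
  row 0: subtract 4×row1 = (1, 0, 1)

M[0][2] = 1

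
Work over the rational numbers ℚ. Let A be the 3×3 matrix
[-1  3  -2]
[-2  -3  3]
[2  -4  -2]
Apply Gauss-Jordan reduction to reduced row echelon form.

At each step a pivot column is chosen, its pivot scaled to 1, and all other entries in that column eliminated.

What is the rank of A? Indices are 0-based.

rank = 3

pivot(0,0)=-1: scale R0 → (1, -3, 2)
  clear (1,0): R1 −= (-2)R0 → (0, -9, 7)
  clear (2,0): R2 −= (2)R0 → (0, 2, -6)
pivot(1,1)=-9: scale R1 → (0, 1, -7/9)
  clear (0,1): R0 −= (-3)R1 → (1, 0, -1/3)
  clear (2,1): R2 −= (2)R1 → (0, 0, -40/9)
pivot(2,2)=-40/9: scale R2 → (0, 0, 1)
  clear (0,2): R0 −= (-1/3)R2 → (1, 0, 0)
  clear (1,2): R1 −= (-7/9)R2 → (0, 1, 0)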